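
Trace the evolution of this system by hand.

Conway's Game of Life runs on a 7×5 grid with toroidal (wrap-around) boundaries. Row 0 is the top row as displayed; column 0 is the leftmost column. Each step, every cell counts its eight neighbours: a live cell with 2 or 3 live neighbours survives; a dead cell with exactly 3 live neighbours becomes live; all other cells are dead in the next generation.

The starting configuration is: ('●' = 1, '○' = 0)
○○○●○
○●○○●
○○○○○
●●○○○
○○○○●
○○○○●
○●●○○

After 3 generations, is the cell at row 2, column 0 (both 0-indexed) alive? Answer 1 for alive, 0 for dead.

1

gen 0: ○○○●○
○●○○●
○○○○○
●●○○○
○○○○●
○○○○●
○●●○○
gen 1: ●●○●○
○○○○○
○●○○○
●○○○○
○○○○●
●○○●○
○○●●○
gen 2: ○●○●●
●●●○○
○○○○○
●○○○○
●○○○●
○○●●○
●○○●○
gen 3: ○○○●○
●●●●●
●○○○○
●○○○●
●●○●●
●●●●○
●●○○○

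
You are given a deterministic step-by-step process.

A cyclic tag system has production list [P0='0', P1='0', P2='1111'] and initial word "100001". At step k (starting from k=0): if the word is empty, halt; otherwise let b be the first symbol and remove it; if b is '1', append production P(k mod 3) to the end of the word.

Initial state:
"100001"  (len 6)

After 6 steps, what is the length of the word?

[0] "100001"  (len 6)
[1] "000010"  (len 6)
[2] "00010"  (len 5)
[3] "0010"  (len 4)
[4] "010"  (len 3)
[5] "10"  (len 2)
[6] "01111"  (len 5)

5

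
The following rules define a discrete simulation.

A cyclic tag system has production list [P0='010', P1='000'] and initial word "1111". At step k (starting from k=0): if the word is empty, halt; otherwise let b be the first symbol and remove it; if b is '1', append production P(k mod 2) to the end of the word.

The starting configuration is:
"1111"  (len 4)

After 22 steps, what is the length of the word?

0

[0] "1111"  (len 4)
[1] "111010"  (len 6)
[2] "11010000"  (len 8)
[3] "1010000010"  (len 10)
[4] "010000010000"  (len 12)
[5] "10000010000"  (len 11)
[6] "0000010000000"  (len 13)
[7] "000010000000"  (len 12)
[8] "00010000000"  (len 11)
[9] "0010000000"  (len 10)
[10] "010000000"  (len 9)
[11] "10000000"  (len 8)
[12] "0000000000"  (len 10)
[13] "000000000"  (len 9)
[14] "00000000"  (len 8)
[15] "0000000"  (len 7)
[16] "000000"  (len 6)
[17] "00000"  (len 5)
[18] "0000"  (len 4)
[19] "000"  (len 3)
[20] "00"  (len 2)
[21] "0"  (len 1)
[22] (halted — word empty)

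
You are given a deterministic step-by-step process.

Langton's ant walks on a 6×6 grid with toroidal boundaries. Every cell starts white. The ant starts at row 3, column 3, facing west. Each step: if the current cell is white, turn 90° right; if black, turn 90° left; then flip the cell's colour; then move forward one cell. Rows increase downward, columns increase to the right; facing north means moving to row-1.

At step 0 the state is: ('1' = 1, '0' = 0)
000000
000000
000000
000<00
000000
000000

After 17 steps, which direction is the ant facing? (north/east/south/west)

[0] 000000
000000
000000
000<00
000000
000000
[1] 000000
000000
000^00
000100
000000
000000
[2] 000000
000000
0001>0
000100
000000
000000
[3] 000000
000000
000110
0001v0
000000
000000
[4] 000000
000000
000110
000<10
000000
000000
[5] 000000
000000
000110
000010
000v00
000000
[6] 000000
000000
000110
000010
00<100
000000
[7] 000000
000000
000110
00^010
001100
000000
[8] 000000
000000
000110
001>10
001100
000000
[9] 000000
000000
000110
001110
001v00
000000
[10] 000000
000000
000110
001110
0010>0
000000
[11] 000000
000000
000110
001110
001010
0000v0
[12] 000000
000000
000110
001110
001010
000<10
[13] 000000
000000
000110
001110
001^10
000110
[14] 000000
000000
000110
001110
0011>0
000110
[15] 000000
000000
000110
0011^0
001100
000110
[16] 000000
000000
000110
001<00
001100
000110
[17] 000000
000000
000110
001000
001v00
000110

south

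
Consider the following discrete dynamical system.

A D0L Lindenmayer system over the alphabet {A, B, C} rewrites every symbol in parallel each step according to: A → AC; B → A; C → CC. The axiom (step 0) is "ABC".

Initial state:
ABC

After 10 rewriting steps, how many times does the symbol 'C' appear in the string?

t=0: ABC
t=1: ACACC
t=2: ACCCACCCCC
t=3: ACCCCCCCACCCCCCCCCCC
t=4: ACCCCCCCCCCCCCCCACCCCCCCCCCCCCCCCCCCCCCC
t=5: ACCCCCCCCCCCCCCCCCCCCCCCCCCCCCCCACCCCCCCCCCCCCCCCCCCCCCCCCCCCCCCCCCCCCCCCCCCCCCC
t=6: ACCCCCCCCCCCCCCCCCCCCCCCCCCCCCCCCCCCCCCCCCCCCCCCCCCCCCCCCC…CCCCCCCCCCCCCCCCCCCCCCCCCCCCCCCCCCCCCCCCCCCCCCCCCCCCCCCCCC  (len 160)
t=7: ACCCCCCCCCCCCCCCCCCCCCCCCCCCCCCCCCCCCCCCCCCCCCCCCCCCCCCCCC…CCCCCCCCCCCCCCCCCCCCCCCCCCCCCCCCCCCCCCCCCCCCCCCCCCCCCCCCCC  (len 320)
t=8: ACCCCCCCCCCCCCCCCCCCCCCCCCCCCCCCCCCCCCCCCCCCCCCCCCCCCCCCCC…CCCCCCCCCCCCCCCCCCCCCCCCCCCCCCCCCCCCCCCCCCCCCCCCCCCCCCCCCC  (len 640)
t=9: ACCCCCCCCCCCCCCCCCCCCCCCCCCCCCCCCCCCCCCCCCCCCCCCCCCCCCCCCC…CCCCCCCCCCCCCCCCCCCCCCCCCCCCCCCCCCCCCCCCCCCCCCCCCCCCCCCCCC  (len 1280)
t=10: ACCCCCCCCCCCCCCCCCCCCCCCCCCCCCCCCCCCCCCCCCCCCCCCCCCCCCCCCC…CCCCCCCCCCCCCCCCCCCCCCCCCCCCCCCCCCCCCCCCCCCCCCCCCCCCCCCCCC  (len 2560)

2558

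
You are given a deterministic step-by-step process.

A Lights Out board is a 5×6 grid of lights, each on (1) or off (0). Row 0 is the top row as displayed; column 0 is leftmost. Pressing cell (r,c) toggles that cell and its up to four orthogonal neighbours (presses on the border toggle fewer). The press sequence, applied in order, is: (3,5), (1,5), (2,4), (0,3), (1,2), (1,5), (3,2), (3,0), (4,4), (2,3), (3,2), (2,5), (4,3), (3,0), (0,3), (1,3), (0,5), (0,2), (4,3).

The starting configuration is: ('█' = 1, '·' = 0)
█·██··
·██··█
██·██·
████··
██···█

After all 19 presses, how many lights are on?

20

gen 0: █·██··
·██··█
██·██·
████··
██···█
gen 1: █·██··
·██··█
██·███
██████
██····
gen 2: █·██·█
·██·█·
██·██·
██████
██····
gen 3: █·██·█
·██···
██···█
████·█
██····
gen 4: █···██
·███··
██···█
████·█
██····
gen 5: █·█·██
······
███··█
████·█
██····
gen 6: █·█·█·
····██
███···
████·█
██····
gen 7: █·█·█·
····██
██····
█····█
███···
gen 8: █·█·█·
····██
·█····
·█···█
·██···
gen 9: █·█·█·
····██
·█····
·█··██
·█████
gen 10: █·█·█·
···███
·████·
·█·███
·█████
gen 11: █·█·█·
···███
·█·██·
··█·██
·█·███
gen 12: █·█·█·
···██·
·█·█·█
··█·█·
·█·███
gen 13: █·█·█·
···██·
·█·█·█
··███·
·██··█
gen 14: █·█·█·
···██·
██·█·█
█████·
███··█
gen 15: █··█··
····█·
██·█·█
█████·
███··█
gen 16: █·····
··██··
██···█
█████·
███··█
gen 17: █···██
··██·█
██···█
█████·
███··█
gen 18: ██████
···█·█
██···█
█████·
███··█
gen 19: ██████
···█·█
██···█
███·█·
██·███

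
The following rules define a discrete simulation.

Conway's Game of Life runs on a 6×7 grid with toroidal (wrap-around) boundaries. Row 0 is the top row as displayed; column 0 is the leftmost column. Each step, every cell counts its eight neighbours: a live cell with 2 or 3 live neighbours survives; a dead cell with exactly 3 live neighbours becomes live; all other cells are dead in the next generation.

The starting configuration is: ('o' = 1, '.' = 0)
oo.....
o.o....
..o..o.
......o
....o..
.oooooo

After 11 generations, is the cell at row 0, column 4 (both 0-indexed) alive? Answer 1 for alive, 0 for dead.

1

[0] oo.....
o.o....
..o..o.
......o
....o..
.oooooo
[1] ....oo.
o.o...o
.o....o
.....o.
o.o.o.o
.oooooo
[2] .......
oo....o
.o...oo
.o...o.
o.o....
.oo....
[3] ..o....
.o...oo
.oo..o.
.oo..o.
o.o....
.oo....
[4] o.o....
oo...oo
....oo.
o..o..o
o..o...
..oo...
[5] o.oo...
oo..oo.
.o..o..
o..o.oo
oo.oo.o
..oo...
[6] o.....o
o...ooo
.ooo...
...o...
.o.....
......o
[7] .......
..oooo.
oooo.oo
.o.o...
.......
......o
[8] ...ooo.
o....o.
o....oo
.o.oo.o
.......
.......
[9] ....ooo
o......
.o.....
....o.o
.......
....o..
[10] ....ooo
o....oo
o......
.......
.....o.
....o..
[11] o...o..
o...o..
o......
.......
.......
....o.o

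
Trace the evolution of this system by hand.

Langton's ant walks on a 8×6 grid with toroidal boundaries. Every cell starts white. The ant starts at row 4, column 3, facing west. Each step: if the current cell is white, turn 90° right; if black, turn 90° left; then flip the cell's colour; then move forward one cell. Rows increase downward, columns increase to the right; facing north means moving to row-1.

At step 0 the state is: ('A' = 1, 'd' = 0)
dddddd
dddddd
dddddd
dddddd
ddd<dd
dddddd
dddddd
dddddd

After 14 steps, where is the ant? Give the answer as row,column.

0) dddddd
dddddd
dddddd
dddddd
ddd<dd
dddddd
dddddd
dddddd
1) dddddd
dddddd
dddddd
ddd^dd
dddAdd
dddddd
dddddd
dddddd
2) dddddd
dddddd
dddddd
dddA>d
dddAdd
dddddd
dddddd
dddddd
3) dddddd
dddddd
dddddd
dddAAd
dddAvd
dddddd
dddddd
dddddd
4) dddddd
dddddd
dddddd
dddAAd
ddd<Ad
dddddd
dddddd
dddddd
5) dddddd
dddddd
dddddd
dddAAd
ddddAd
dddvdd
dddddd
dddddd
6) dddddd
dddddd
dddddd
dddAAd
ddddAd
dd<Add
dddddd
dddddd
7) dddddd
dddddd
dddddd
dddAAd
dd^dAd
ddAAdd
dddddd
dddddd
8) dddddd
dddddd
dddddd
dddAAd
ddA>Ad
ddAAdd
dddddd
dddddd
9) dddddd
dddddd
dddddd
dddAAd
ddAAAd
ddAvdd
dddddd
dddddd
10) dddddd
dddddd
dddddd
dddAAd
ddAAAd
ddAd>d
dddddd
dddddd
11) dddddd
dddddd
dddddd
dddAAd
ddAAAd
ddAdAd
ddddvd
dddddd
12) dddddd
dddddd
dddddd
dddAAd
ddAAAd
ddAdAd
ddd<Ad
dddddd
13) dddddd
dddddd
dddddd
dddAAd
ddAAAd
ddA^Ad
dddAAd
dddddd
14) dddddd
dddddd
dddddd
dddAAd
ddAAAd
ddAA>d
dddAAd
dddddd

5,4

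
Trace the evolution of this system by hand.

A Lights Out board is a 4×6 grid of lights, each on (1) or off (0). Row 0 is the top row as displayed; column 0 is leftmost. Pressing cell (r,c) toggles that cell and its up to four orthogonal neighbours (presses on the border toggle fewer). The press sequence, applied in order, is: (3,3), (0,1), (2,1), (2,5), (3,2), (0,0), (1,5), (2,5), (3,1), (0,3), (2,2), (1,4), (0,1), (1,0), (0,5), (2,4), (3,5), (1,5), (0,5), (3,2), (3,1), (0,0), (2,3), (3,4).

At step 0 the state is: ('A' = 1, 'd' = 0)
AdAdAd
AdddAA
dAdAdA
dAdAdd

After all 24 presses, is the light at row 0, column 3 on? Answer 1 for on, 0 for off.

1

[0] AdAdAd
AdddAA
dAdAdA
dAdAdd
[1] AdAdAd
AdddAA
dAdddA
dAAdAd
[2] dAddAd
AAddAA
dAdddA
dAAdAd
[3] dAddAd
AdddAA
AdAddA
ddAdAd
[4] dAddAd
AdddAd
AdAdAd
ddAdAA
[5] dAddAd
AdddAd
AdddAd
dAdAAA
[6] AdddAd
ddddAd
AdddAd
dAdAAA
[7] AdddAA
dddddA
AdddAA
dAdAAA
[8] AdddAA
dddddd
Addddd
dAdAAd
[9] AdddAA
dddddd
AAdddd
AdAAAd
[10] AdAAdA
dddAdd
AAdddd
AdAAAd
[11] AdAAdA
ddAAdd
AdAAdd
AddAAd
[12] AdAAAA
ddAdAA
AdAAAd
AddAAd
[13] dAdAAA
dAAdAA
AdAAAd
AddAAd
[14] AAdAAA
AdAdAA
ddAAAd
AddAAd
[15] AAdAdd
AdAdAd
ddAAAd
AddAAd
[16] AAdAdd
AdAddd
ddAddA
AddAdd
[17] AAdAdd
AdAddd
ddAddd
AddAAA
[18] AAdAdA
AdAdAA
ddAddA
AddAAA
[19] AAdAAd
AdAdAd
ddAddA
AddAAA
[20] AAdAAd
AdAdAd
dddddA
AAAdAA
[21] AAdAAd
AdAdAd
dAdddA
ddddAA
[22] dddAAd
ddAdAd
dAdddA
ddddAA
[23] dddAAd
ddAAAd
dAAAAA
dddAAA
[24] dddAAd
ddAAAd
dAAAdA
dddddd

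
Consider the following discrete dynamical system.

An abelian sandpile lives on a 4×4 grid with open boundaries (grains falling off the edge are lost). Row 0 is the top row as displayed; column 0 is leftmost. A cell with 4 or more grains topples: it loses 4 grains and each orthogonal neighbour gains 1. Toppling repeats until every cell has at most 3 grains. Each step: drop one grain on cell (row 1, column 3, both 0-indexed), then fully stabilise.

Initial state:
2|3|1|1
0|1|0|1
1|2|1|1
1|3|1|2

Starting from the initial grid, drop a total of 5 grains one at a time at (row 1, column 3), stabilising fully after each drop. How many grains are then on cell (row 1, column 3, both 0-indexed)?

gen 0: 2|3|1|1
0|1|0|1
1|2|1|1
1|3|1|2
gen 1: 2|3|1|1
0|1|0|2
1|2|1|1
1|3|1|2
gen 2: 2|3|1|1
0|1|0|3
1|2|1|1
1|3|1|2
gen 3: 2|3|1|2
0|1|1|0
1|2|1|2
1|3|1|2
gen 4: 2|3|1|2
0|1|1|1
1|2|1|2
1|3|1|2
gen 5: 2|3|1|2
0|1|1|2
1|2|1|2
1|3|1|2

2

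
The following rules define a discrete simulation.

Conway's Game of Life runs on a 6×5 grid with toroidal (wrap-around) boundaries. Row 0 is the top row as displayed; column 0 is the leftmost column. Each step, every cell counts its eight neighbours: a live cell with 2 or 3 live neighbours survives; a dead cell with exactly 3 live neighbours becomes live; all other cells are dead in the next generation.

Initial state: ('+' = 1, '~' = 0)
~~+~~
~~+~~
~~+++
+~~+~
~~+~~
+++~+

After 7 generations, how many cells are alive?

8

step 0: ~~+~~
~~+~~
~~+++
+~~+~
~~+~~
+++~+
step 1: +~+~~
~++~~
~++~+
~+~~~
~~+~~
+~+~~
step 2: +~++~
~~~~~
~~~+~
++~+~
~~+~~
~~++~
step 3: ~++++
~~+++
~~+~+
~+~++
~~~~+
~~~~+
step 4: ~+~~~
~~~~~
~+~~~
~~+~+
~~~~+
~~+~+
step 5: ~~~~~
~~~~~
~~~~~
+~~+~
+~~~+
+~~+~
step 6: ~~~~~
~~~~~
~~~~~
+~~~~
++~+~
+~~~~
step 7: ~~~~~
~~~~~
~~~~~
++~~+
++~~~
++~~+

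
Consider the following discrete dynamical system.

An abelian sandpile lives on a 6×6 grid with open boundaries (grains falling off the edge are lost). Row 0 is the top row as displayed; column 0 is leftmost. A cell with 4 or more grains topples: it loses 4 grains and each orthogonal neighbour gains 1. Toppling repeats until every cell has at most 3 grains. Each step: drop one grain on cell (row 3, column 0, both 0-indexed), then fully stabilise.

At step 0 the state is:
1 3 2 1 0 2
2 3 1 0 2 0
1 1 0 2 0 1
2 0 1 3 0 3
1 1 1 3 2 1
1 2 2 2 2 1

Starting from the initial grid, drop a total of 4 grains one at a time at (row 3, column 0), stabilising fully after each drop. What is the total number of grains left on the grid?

gen 0: 1 3 2 1 0 2
2 3 1 0 2 0
1 1 0 2 0 1
2 0 1 3 0 3
1 1 1 3 2 1
1 2 2 2 2 1
gen 1: 1 3 2 1 0 2
2 3 1 0 2 0
1 1 0 2 0 1
3 0 1 3 0 3
1 1 1 3 2 1
1 2 2 2 2 1
gen 2: 1 3 2 1 0 2
2 3 1 0 2 0
2 1 0 2 0 1
0 1 1 3 0 3
2 1 1 3 2 1
1 2 2 2 2 1
gen 3: 1 3 2 1 0 2
2 3 1 0 2 0
2 1 0 2 0 1
1 1 1 3 0 3
2 1 1 3 2 1
1 2 2 2 2 1
gen 4: 1 3 2 1 0 2
2 3 1 0 2 0
2 1 0 2 0 1
2 1 1 3 0 3
2 1 1 3 2 1
1 2 2 2 2 1

53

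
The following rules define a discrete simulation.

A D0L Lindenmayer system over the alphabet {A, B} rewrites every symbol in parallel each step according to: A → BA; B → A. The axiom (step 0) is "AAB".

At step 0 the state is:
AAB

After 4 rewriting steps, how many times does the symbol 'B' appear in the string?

8

gen 0: AAB
gen 1: BABAA
gen 2: ABAABABA
gen 3: BAABABAABAABA
gen 4: ABABAABAABABAABABAABA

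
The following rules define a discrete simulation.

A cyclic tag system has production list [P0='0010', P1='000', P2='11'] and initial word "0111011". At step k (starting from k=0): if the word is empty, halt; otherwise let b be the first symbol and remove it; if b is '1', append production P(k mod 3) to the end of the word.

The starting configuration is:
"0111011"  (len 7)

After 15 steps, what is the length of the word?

0) "0111011"  (len 7)
1) "111011"  (len 6)
2) "11011000"  (len 8)
3) "101100011"  (len 9)
4) "011000110010"  (len 12)
5) "11000110010"  (len 11)
6) "100011001011"  (len 12)
7) "000110010110010"  (len 15)
8) "00110010110010"  (len 14)
9) "0110010110010"  (len 13)
10) "110010110010"  (len 12)
11) "10010110010000"  (len 14)
12) "001011001000011"  (len 15)
13) "01011001000011"  (len 14)
14) "1011001000011"  (len 13)
15) "01100100001111"  (len 14)

14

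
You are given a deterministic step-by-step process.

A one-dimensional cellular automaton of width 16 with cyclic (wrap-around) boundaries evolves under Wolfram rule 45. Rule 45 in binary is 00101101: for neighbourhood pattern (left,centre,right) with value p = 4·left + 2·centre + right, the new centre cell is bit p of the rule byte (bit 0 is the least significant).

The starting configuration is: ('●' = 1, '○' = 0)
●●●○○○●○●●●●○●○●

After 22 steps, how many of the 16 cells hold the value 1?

5

k=0  ●●●○○○●○●●●●○●○●
k=1  ○○○○●○●●●○○○●●●●
k=2  ○●●○●●●○○○●○●○○○
k=3  ○●○●●○○○●○●●●○●●
k=4  ●●●●○○●○●●●○○●●○
k=5  ●○○○○○●●●○○○○●○●
k=6  ○○●●●○●○○○●●○●●●
k=7  ○○●○○●●○●○●○●●○○
k=8  ●○●○○●○●●●●●●○○●
k=9  ○●●○○●●●○○○○○○○●
k=10  ●●○○○●○○○●●●●●○●
k=11  ○○○●○●○●○●○○○○●●
k=12  ○●○●●●●●●●○●●○●○
k=13  ○●●●○○○○○○●●○●●○
k=14  ○●○○○●●●●○●○●●○○
k=15  ○●○●○●○○○●●●●○○●
k=16  ●●●●●●○●○●○○○○○●
k=17  ○○○○○○●●●●○●●●○●
k=18  ○●●●●○●○○○●●○○●●
k=19  ●●○○○●●○●○●○○○●○
k=20  ●○○●○●○●●●●○●○●●
k=21  ○○○●●●●●○○○●●●●○
k=22  ●●○●○○○○○●○●○○○○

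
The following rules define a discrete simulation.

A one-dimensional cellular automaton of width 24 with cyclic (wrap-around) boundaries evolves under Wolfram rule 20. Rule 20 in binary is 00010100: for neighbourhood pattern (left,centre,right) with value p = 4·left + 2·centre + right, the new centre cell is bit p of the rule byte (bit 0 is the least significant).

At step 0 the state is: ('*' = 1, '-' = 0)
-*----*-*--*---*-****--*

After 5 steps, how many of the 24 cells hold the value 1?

8

[0] -*----*-*--*---*-****--*
[1] -**---*-**-**--*-----*-*
[2] ---*--*------*-**----*-*
[3] *--**-**-----*---*---*-*
[4] -*------*----**--**--*--
[5] -**-----**-----*---*-**-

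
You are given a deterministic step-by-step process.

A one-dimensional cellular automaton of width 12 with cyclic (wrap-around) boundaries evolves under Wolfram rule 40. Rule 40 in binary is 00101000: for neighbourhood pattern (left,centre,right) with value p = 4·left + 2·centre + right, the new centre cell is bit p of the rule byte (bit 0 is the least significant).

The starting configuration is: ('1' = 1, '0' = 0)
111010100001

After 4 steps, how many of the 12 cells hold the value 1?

0

t=0: 111010100001
t=1: 000101000001
t=2: 000010000000
t=3: 000000000000
t=4: 000000000000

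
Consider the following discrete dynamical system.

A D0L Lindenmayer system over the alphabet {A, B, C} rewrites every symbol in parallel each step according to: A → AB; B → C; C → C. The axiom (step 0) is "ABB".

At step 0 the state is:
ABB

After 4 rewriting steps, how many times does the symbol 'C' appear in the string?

5

t=0: ABB
t=1: ABCC
t=2: ABCCC
t=3: ABCCCC
t=4: ABCCCCC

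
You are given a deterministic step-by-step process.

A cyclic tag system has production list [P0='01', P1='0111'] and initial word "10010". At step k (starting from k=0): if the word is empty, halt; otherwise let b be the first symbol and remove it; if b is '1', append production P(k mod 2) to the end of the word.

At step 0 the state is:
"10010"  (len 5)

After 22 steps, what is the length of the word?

13

k=0  "10010"  (len 5)
k=1  "001001"  (len 6)
k=2  "01001"  (len 5)
k=3  "1001"  (len 4)
k=4  "0010111"  (len 7)
k=5  "010111"  (len 6)
k=6  "10111"  (len 5)
k=7  "011101"  (len 6)
k=8  "11101"  (len 5)
k=9  "110101"  (len 6)
k=10  "101010111"  (len 9)
k=11  "0101011101"  (len 10)
k=12  "101011101"  (len 9)
k=13  "0101110101"  (len 10)
k=14  "101110101"  (len 9)
k=15  "0111010101"  (len 10)
k=16  "111010101"  (len 9)
k=17  "1101010101"  (len 10)
k=18  "1010101010111"  (len 13)
k=19  "01010101011101"  (len 14)
k=20  "1010101011101"  (len 13)
k=21  "01010101110101"  (len 14)
k=22  "1010101110101"  (len 13)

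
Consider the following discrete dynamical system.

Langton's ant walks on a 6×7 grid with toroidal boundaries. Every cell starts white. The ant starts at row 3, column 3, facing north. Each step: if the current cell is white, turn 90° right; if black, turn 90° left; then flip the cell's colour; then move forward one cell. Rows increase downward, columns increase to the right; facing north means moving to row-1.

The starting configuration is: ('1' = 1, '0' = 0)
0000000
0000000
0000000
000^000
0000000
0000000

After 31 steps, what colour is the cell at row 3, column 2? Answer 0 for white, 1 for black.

t=0: 0000000
0000000
0000000
000^000
0000000
0000000
t=1: 0000000
0000000
0000000
0001>00
0000000
0000000
t=2: 0000000
0000000
0000000
0001100
0000v00
0000000
t=3: 0000000
0000000
0000000
0001100
000<100
0000000
t=4: 0000000
0000000
0000000
000^100
0001100
0000000
t=5: 0000000
0000000
0000000
00<0100
0001100
0000000
t=6: 0000000
0000000
00^0000
0010100
0001100
0000000
t=7: 0000000
0000000
001>000
0010100
0001100
0000000
t=8: 0000000
0000000
0011000
001v100
0001100
0000000
t=9: 0000000
0000000
0011000
00<1100
0001100
0000000
t=10: 0000000
0000000
0011000
0001100
00v1100
0000000
t=11: 0000000
0000000
0011000
0001100
0<11100
0000000
t=12: 0000000
0000000
0011000
0^01100
0111100
0000000
t=13: 0000000
0000000
0011000
01>1100
0111100
0000000
t=14: 0000000
0000000
0011000
0111100
01v1100
0000000
t=15: 0000000
0000000
0011000
0111100
010>100
0000000
t=16: 0000000
0000000
0011000
011^100
0100100
0000000
t=17: 0000000
0000000
0011000
01<0100
0100100
0000000
t=18: 0000000
0000000
0011000
0100100
01v0100
0000000
t=19: 0000000
0000000
0011000
0100100
0<10100
0000000
t=20: 0000000
0000000
0011000
0100100
0010100
0v00000
t=21: 0000000
0000000
0011000
0100100
0010100
<100000
t=22: 0000000
0000000
0011000
0100100
^010100
1100000
t=23: 0000000
0000000
0011000
0100100
1>10100
1100000
t=24: 0000000
0000000
0011000
0100100
1110100
1v00000
t=25: 0000000
0000000
0011000
0100100
1110100
10>0000
t=26: 00v0000
0000000
0011000
0100100
1110100
1010000
t=27: 0<10000
0000000
0011000
0100100
1110100
1010000
t=28: 0110000
0000000
0011000
0100100
1110100
1^10000
t=29: 0110000
0000000
0011000
0100100
1110100
11>0000
t=30: 0110000
0000000
0011000
0100100
11^0100
1100000
t=31: 0110000
0000000
0011000
0100100
1<00100
1100000

0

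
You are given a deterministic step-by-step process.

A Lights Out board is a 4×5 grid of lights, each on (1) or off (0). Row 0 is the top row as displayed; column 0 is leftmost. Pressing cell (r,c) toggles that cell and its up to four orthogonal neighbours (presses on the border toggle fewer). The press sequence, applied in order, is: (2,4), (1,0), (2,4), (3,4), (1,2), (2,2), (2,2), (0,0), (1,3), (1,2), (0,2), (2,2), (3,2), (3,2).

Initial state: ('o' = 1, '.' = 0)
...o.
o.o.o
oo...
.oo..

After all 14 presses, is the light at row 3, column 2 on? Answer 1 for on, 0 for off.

0

0) ...o.
o.o.o
oo...
.oo..
1) ...o.
o.o..
oo.oo
.oo.o
2) o..o.
.oo..
.o.oo
.oo.o
3) o..o.
.oo.o
.o...
.oo..
4) o..o.
.oo.o
.o..o
.oooo
5) o.oo.
...oo
.oo.o
.oooo
6) o.oo.
..ooo
...oo
.o.oo
7) o.oo.
...oo
.oo.o
.oooo
8) .ooo.
o..oo
.oo.o
.oooo
9) .oo..
o.o..
.oooo
.oooo
10) .o...
oo.o.
.o.oo
.oooo
11) ..oo.
oooo.
.o.oo
.oooo
12) ..oo.
oo.o.
..o.o
.o.oo
13) ..oo.
oo.o.
....o
..o.o
14) ..oo.
oo.o.
..o.o
.o.oo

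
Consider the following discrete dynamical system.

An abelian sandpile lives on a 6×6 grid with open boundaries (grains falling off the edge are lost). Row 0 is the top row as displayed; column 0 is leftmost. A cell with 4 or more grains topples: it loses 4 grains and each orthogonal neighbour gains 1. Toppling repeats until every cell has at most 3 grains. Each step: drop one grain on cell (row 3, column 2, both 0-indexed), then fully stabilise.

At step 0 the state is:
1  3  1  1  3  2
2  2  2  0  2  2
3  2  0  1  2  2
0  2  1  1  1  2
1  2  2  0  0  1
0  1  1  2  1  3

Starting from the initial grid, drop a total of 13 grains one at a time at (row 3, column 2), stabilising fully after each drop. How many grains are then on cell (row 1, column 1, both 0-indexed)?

3

t=0: 1  3  1  1  3  2
2  2  2  0  2  2
3  2  0  1  2  2
0  2  1  1  1  2
1  2  2  0  0  1
0  1  1  2  1  3
t=1: 1  3  1  1  3  2
2  2  2  0  2  2
3  2  0  1  2  2
0  2  2  1  1  2
1  2  2  0  0  1
0  1  1  2  1  3
t=2: 1  3  1  1  3  2
2  2  2  0  2  2
3  2  0  1  2  2
0  2  3  1  1  2
1  2  2  0  0  1
0  1  1  2  1  3
t=3: 1  3  1  1  3  2
2  2  2  0  2  2
3  2  1  1  2  2
0  3  0  2  1  2
1  2  3  0  0  1
0  1  1  2  1  3
t=4: 1  3  1  1  3  2
2  2  2  0  2  2
3  2  1  1  2  2
0  3  1  2  1  2
1  2  3  0  0  1
0  1  1  2  1  3
t=5: 1  3  1  1  3  2
2  2  2  0  2  2
3  2  1  1  2  2
0  3  2  2  1  2
1  2  3  0  0  1
0  1  1  2  1  3
t=6: 1  3  1  1  3  2
2  2  2  0  2  2
3  2  1  1  2  2
0  3  3  2  1  2
1  2  3  0  0  1
0  1  1  2  1  3
t=7: 1  3  1  1  3  2
2  2  2  0  2  2
3  3  2  1  2  2
1  1  2  3  1  2
2  0  1  1  0  1
0  2  2  2  1  3
t=8: 1  3  1  1  3  2
2  2  2  0  2  2
3  3  2  1  2  2
1  1  3  3  1  2
2  0  1  1  0  1
0  2  2  2  1  3
t=9: 1  3  1  1  3  2
2  2  2  0  2  2
3  3  3  2  2  2
1  2  1  0  2  2
2  0  2  2  0  1
0  2  2  2  1  3
t=10: 1  3  1  1  3  2
2  2  2  0  2  2
3  3  3  2  2  2
1  2  2  0  2  2
2  0  2  2  0  1
0  2  2  2  1  3
t=11: 1  3  1  1  3  2
2  2  2  0  2  2
3  3  3  2  2  2
1  2  3  0  2  2
2  0  2  2  0  1
0  2  2  2  1  3
t=12: 1  3  1  1  3  2
3  3  3  0  2  2
0  2  1  3  2  2
3  0  2  1  2  2
2  1  3  2  0  1
0  2  2  2  1  3
t=13: 1  3  1  1  3  2
3  3  3  0  2  2
0  2  1  3  2  2
3  0  3  1  2  2
2  1  3  2  0  1
0  2  2  2  1  3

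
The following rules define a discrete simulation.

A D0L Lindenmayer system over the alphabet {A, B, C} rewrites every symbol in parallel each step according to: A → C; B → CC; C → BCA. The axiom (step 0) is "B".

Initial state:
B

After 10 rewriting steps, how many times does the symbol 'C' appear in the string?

[0] B
[1] CC
[2] BCABCA
[3] CCBCACCCBCAC
[4] BCABCACCBCACBCABCABCACCBCACBCA
[5] CCBCACCCBCACBCABCACCBCACBCACCBCACCCBCACCCBCACBCABCACCBCACBCACCBCAC
[6] BCABCACCBCACBCABCABCACCBCACBCACCBCACCCBCACBCABCACCBCACBCAC…ACCBCACBCACCBCACCCBCACBCABCACCBCACBCACCBCACBCABCACCBCACBCA  (len 156)
[7] CCBCACCCBCACBCABCACCBCACBCACCBCACCCBCACCCBCACBCABCACCBCACB…CBCACCBCACBCABCACCBCACBCACCBCACCCBCACBCABCACCBCACBCACCBCAC  (len 354)
[8] BCABCACCBCACBCABCABCACCBCACBCACCBCACCCBCACBCABCACCBCACBCAC…ACCBCACBCACCBCACCCBCACBCABCACCBCACBCACCBCACBCABCACCBCACBCA  (len 822)
[9] CCBCACCCBCACBCABCACCBCACBCACCBCACCCBCACCCBCACBCABCACCBCACB…CBCACCBCACBCABCACCBCACBCACCBCACCCBCACBCABCACCBCACBCACCBCAC  (len 1884)
[10] BCABCACCBCACBCABCABCACCBCACBCACCBCACCCBCACBCABCACCBCACBCAC…ACCBCACBCACCBCACCCBCACBCABCACCBCACBCACCBCACBCABCACCBCACBCA  (len 4350)

2318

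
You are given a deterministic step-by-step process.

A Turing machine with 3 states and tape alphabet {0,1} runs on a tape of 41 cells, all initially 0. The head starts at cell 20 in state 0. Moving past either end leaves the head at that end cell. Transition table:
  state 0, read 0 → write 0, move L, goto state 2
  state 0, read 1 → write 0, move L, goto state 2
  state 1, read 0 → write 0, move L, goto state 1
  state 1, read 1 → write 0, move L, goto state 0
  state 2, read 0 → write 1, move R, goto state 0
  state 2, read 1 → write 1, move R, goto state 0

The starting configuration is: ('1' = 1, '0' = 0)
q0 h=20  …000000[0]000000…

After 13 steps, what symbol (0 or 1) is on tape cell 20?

0

0) q0 h=20  …000000[0]000000…
1) q2 h=19  …000000[0]000000…
2) q0 h=20  …000001[0]000000…
3) q2 h=19  …000000[1]000000…
4) q0 h=20  …000001[0]000000…
5) q2 h=19  …000000[1]000000…
6) q0 h=20  …000001[0]000000…
7) q2 h=19  …000000[1]000000…
8) q0 h=20  …000001[0]000000…
9) q2 h=19  …000000[1]000000…
10) q0 h=20  …000001[0]000000…
11) q2 h=19  …000000[1]000000…
12) q0 h=20  …000001[0]000000…
13) q2 h=19  …000000[1]000000…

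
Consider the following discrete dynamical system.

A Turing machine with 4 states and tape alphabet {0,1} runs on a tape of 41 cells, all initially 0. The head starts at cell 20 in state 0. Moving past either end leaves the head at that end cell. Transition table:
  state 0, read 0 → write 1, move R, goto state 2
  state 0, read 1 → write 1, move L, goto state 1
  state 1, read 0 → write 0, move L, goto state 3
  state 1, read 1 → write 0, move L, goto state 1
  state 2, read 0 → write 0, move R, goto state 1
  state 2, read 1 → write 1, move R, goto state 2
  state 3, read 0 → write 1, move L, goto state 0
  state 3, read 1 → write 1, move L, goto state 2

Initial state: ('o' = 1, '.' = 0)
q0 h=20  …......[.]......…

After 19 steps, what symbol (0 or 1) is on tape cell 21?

1

[0] q0 h=20  …......[.]......…
[1] q2 h=21  ….....o[.]......…
[2] q1 h=22  …....o.[.]......…
[3] q3 h=21  ….....o[.]......…
[4] q0 h=20  …......[o]o.....…
[5] q1 h=19  …......[.]oo....…
[6] q3 h=18  …......[.].oo...…
[7] q0 h=17  …......[.]o.oo..…
[8] q2 h=18  ….....o[o].oo...…
[9] q2 h=19  …....oo[.]oo....…
[10] q1 h=20  …...oo.[o]o.....…
[11] q1 h=19  …....oo[.].o....…
[12] q3 h=18  ….....o[o]..o...…
[13] q2 h=17  …......[o]o..o..…
[14] q2 h=18  ….....o[o]..o...…
[15] q2 h=19  …....oo[.].o....…
[16] q1 h=20  …...oo.[.]o.....…
[17] q3 h=19  …....oo[.].o....…
[18] q0 h=18  ….....o[o]o.o...…
[19] q1 h=17  …......[o]oo.o..…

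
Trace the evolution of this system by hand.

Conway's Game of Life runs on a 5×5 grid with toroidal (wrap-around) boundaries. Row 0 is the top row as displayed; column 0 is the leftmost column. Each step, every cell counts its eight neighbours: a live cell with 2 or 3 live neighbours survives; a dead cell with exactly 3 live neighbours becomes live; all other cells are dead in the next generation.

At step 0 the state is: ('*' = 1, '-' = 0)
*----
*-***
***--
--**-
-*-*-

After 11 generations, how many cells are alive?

0) *----
*-***
***--
--**-
-*-*-
1) *----
--**-
*----
*--**
-*-**
2) **---
-*--*
***--
-***-
-***-
3) ---**
----*
----*
----*
---**
4) *----
*---*
*--**
*---*
*----
5) **---
-*-*-
-*-*-
-*-*-
**---
6) ----*
-*--*
**-**
-*--*
----*
7) ---**
-**--
-*-*-
-**--
---**
8) *---*
**--*
*--*-
**--*
*---*
9) ---*-
-*-*-
--**-
-*-*-
---*-
10) ---**
---**
-*-**
---**
---**
11) *-*--
-----
-----
-----
*-*--

4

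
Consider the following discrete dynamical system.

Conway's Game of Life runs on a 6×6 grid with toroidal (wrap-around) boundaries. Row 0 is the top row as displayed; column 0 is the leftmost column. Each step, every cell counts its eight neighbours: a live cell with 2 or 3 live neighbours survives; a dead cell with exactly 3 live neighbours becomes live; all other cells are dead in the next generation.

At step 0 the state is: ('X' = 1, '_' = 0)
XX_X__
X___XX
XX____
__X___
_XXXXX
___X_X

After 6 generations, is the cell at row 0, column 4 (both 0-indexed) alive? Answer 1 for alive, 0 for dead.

step 0: XX_X__
X___XX
XX____
__X___
_XXXXX
___X_X
step 1: _XXX__
__X_X_
XX____
____XX
XX___X
_____X
step 2: _XXXX_
X_____
XX_XX_
____X_
______
____XX
step 3: XXXXX_
X_____
XX_XX_
___XXX
____XX
__X_XX
step 4: X_X_X_
______
XXXX__
__X___
X_____
__X___
step 5: _X_X__
X____X
_XXX__
X_XX__
_X____
___X_X
step 6: __X__X
X__XX_
___XXX
X__X__
XX_XX_
X___X_

0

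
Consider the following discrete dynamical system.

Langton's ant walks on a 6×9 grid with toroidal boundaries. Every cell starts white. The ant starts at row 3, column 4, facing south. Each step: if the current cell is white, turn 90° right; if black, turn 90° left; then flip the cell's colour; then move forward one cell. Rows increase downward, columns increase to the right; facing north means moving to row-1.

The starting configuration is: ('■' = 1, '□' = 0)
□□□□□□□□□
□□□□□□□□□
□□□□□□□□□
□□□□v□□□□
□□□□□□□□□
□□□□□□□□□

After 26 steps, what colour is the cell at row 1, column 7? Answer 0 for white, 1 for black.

1

t=0: □□□□□□□□□
□□□□□□□□□
□□□□□□□□□
□□□□v□□□□
□□□□□□□□□
□□□□□□□□□
t=1: □□□□□□□□□
□□□□□□□□□
□□□□□□□□□
□□□<■□□□□
□□□□□□□□□
□□□□□□□□□
t=2: □□□□□□□□□
□□□□□□□□□
□□□^□□□□□
□□□■■□□□□
□□□□□□□□□
□□□□□□□□□
t=3: □□□□□□□□□
□□□□□□□□□
□□□■>□□□□
□□□■■□□□□
□□□□□□□□□
□□□□□□□□□
t=4: □□□□□□□□□
□□□□□□□□□
□□□■■□□□□
□□□■v□□□□
□□□□□□□□□
□□□□□□□□□
t=5: □□□□□□□□□
□□□□□□□□□
□□□■■□□□□
□□□■□>□□□
□□□□□□□□□
□□□□□□□□□
t=6: □□□□□□□□□
□□□□□□□□□
□□□■■□□□□
□□□■□■□□□
□□□□□v□□□
□□□□□□□□□
t=7: □□□□□□□□□
□□□□□□□□□
□□□■■□□□□
□□□■□■□□□
□□□□<■□□□
□□□□□□□□□
t=8: □□□□□□□□□
□□□□□□□□□
□□□■■□□□□
□□□■^■□□□
□□□□■■□□□
□□□□□□□□□
t=9: □□□□□□□□□
□□□□□□□□□
□□□■■□□□□
□□□■■>□□□
□□□□■■□□□
□□□□□□□□□
t=10: □□□□□□□□□
□□□□□□□□□
□□□■■^□□□
□□□■■□□□□
□□□□■■□□□
□□□□□□□□□
t=11: □□□□□□□□□
□□□□□□□□□
□□□■■■>□□
□□□■■□□□□
□□□□■■□□□
□□□□□□□□□
t=12: □□□□□□□□□
□□□□□□□□□
□□□■■■■□□
□□□■■□v□□
□□□□■■□□□
□□□□□□□□□
t=13: □□□□□□□□□
□□□□□□□□□
□□□■■■■□□
□□□■■<■□□
□□□□■■□□□
□□□□□□□□□
t=14: □□□□□□□□□
□□□□□□□□□
□□□■■^■□□
□□□■■■■□□
□□□□■■□□□
□□□□□□□□□
t=15: □□□□□□□□□
□□□□□□□□□
□□□■<□■□□
□□□■■■■□□
□□□□■■□□□
□□□□□□□□□
t=16: □□□□□□□□□
□□□□□□□□□
□□□■□□■□□
□□□■v■■□□
□□□□■■□□□
□□□□□□□□□
t=17: □□□□□□□□□
□□□□□□□□□
□□□■□□■□□
□□□■□>■□□
□□□□■■□□□
□□□□□□□□□
t=18: □□□□□□□□□
□□□□□□□□□
□□□■□^■□□
□□□■□□■□□
□□□□■■□□□
□□□□□□□□□
t=19: □□□□□□□□□
□□□□□□□□□
□□□■□■>□□
□□□■□□■□□
□□□□■■□□□
□□□□□□□□□
t=20: □□□□□□□□□
□□□□□□^□□
□□□■□■□□□
□□□■□□■□□
□□□□■■□□□
□□□□□□□□□
t=21: □□□□□□□□□
□□□□□□■>□
□□□■□■□□□
□□□■□□■□□
□□□□■■□□□
□□□□□□□□□
t=22: □□□□□□□□□
□□□□□□■■□
□□□■□■□v□
□□□■□□■□□
□□□□■■□□□
□□□□□□□□□
t=23: □□□□□□□□□
□□□□□□■■□
□□□■□■<■□
□□□■□□■□□
□□□□■■□□□
□□□□□□□□□
t=24: □□□□□□□□□
□□□□□□^■□
□□□■□■■■□
□□□■□□■□□
□□□□■■□□□
□□□□□□□□□
t=25: □□□□□□□□□
□□□□□<□■□
□□□■□■■■□
□□□■□□■□□
□□□□■■□□□
□□□□□□□□□
t=26: □□□□□^□□□
□□□□□■□■□
□□□■□■■■□
□□□■□□■□□
□□□□■■□□□
□□□□□□□□□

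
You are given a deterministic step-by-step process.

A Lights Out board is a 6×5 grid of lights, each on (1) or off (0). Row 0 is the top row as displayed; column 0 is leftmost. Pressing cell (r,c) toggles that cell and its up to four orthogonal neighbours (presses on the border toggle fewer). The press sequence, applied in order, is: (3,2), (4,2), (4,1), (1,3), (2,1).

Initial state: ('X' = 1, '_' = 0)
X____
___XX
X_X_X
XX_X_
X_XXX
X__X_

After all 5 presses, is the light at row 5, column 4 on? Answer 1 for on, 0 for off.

0

k=0  X____
___XX
X_X_X
XX_X_
X_XXX
X__X_
k=1  X____
___XX
X___X
X_X__
X__XX
X__X_
k=2  X____
___XX
X___X
X____
XXX_X
X_XX_
k=3  X____
___XX
X___X
XX___
____X
XXXX_
k=4  X__X_
__X__
X__XX
XX___
____X
XXXX_
k=5  X__X_
_XX__
_XXXX
X____
____X
XXXX_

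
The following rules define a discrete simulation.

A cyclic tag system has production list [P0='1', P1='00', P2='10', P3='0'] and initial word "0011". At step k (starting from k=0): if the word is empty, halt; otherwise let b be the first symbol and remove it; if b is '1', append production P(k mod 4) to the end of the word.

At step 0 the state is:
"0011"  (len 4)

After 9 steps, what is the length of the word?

t=0: "0011"  (len 4)
t=1: "011"  (len 3)
t=2: "11"  (len 2)
t=3: "110"  (len 3)
t=4: "100"  (len 3)
t=5: "001"  (len 3)
t=6: "01"  (len 2)
t=7: "1"  (len 1)
t=8: "0"  (len 1)
t=9: (halted — word empty)

0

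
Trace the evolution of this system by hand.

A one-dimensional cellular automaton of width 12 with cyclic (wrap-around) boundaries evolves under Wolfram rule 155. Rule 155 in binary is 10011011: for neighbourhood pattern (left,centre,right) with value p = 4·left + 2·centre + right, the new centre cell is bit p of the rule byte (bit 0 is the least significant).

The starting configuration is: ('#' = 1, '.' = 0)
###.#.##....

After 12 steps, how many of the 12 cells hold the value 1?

9

[0] ###.#.##....
[1] ##....#.####
[2] #.####..####
[3] ..###.######
[4] ####..#####.
[5] ###.######..
[6] ##..#####.##
[7] #.######..##
[8] ..#####.####
[9] ######..###.
[10] #####.####..
[11] ####..###.##
[12] ###.####..##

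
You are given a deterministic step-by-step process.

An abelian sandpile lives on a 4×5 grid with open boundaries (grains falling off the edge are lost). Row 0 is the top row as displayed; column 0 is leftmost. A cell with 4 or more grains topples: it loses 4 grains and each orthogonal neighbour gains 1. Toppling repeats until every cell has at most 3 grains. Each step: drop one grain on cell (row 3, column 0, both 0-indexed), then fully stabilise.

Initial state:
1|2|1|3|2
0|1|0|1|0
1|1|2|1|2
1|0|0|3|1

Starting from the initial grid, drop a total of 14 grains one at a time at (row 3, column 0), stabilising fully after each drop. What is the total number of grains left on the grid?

gen 0: 1|2|1|3|2
0|1|0|1|0
1|1|2|1|2
1|0|0|3|1
gen 1: 1|2|1|3|2
0|1|0|1|0
1|1|2|1|2
2|0|0|3|1
gen 2: 1|2|1|3|2
0|1|0|1|0
1|1|2|1|2
3|0|0|3|1
gen 3: 1|2|1|3|2
0|1|0|1|0
2|1|2|1|2
0|1|0|3|1
gen 4: 1|2|1|3|2
0|1|0|1|0
2|1|2|1|2
1|1|0|3|1
gen 5: 1|2|1|3|2
0|1|0|1|0
2|1|2|1|2
2|1|0|3|1
gen 6: 1|2|1|3|2
0|1|0|1|0
2|1|2|1|2
3|1|0|3|1
gen 7: 1|2|1|3|2
0|1|0|1|0
3|1|2|1|2
0|2|0|3|1
gen 8: 1|2|1|3|2
0|1|0|1|0
3|1|2|1|2
1|2|0|3|1
gen 9: 1|2|1|3|2
0|1|0|1|0
3|1|2|1|2
2|2|0|3|1
gen 10: 1|2|1|3|2
0|1|0|1|0
3|1|2|1|2
3|2|0|3|1
gen 11: 1|2|1|3|2
1|1|0|1|0
0|2|2|1|2
1|3|0|3|1
gen 12: 1|2|1|3|2
1|1|0|1|0
0|2|2|1|2
2|3|0|3|1
gen 13: 1|2|1|3|2
1|1|0|1|0
0|2|2|1|2
3|3|0|3|1
gen 14: 1|2|1|3|2
1|1|0|1|0
1|3|2|1|2
1|0|1|3|1

27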